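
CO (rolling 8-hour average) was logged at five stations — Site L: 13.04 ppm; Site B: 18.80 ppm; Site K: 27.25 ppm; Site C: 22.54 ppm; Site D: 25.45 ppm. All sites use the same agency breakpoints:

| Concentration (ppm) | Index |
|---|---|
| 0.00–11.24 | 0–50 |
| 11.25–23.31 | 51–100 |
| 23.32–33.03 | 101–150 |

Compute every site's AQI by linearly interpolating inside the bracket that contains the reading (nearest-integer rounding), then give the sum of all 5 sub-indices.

Site L 13.04: bracket 11.25–23.31 → index 51–100; slope 49/12.06, offset 1.79.
AQI = 51 + 49/12.06·1.79 ≈ 58.27 ⇒ 58.
Site B: 18.80 lies in 11.25–23.31, so I_lo=51, I_hi=100, C_lo=11.25, C_hi=23.31.
(100−51)/(23.31−11.25) × (18.80−11.25) + 51 = 49/12.06 × 7.55 + 51 ≈ 81.68 → 82.
Site K: 27.25 ∈ [23.32, 33.03] ↔ index [101, 150].
101 + (27.25−23.32)·(150−101)/(33.03−23.32) = 101 + 3.93·49/9.71 ≈ 120.83, so AQI = 121.
Site C 22.54: bracket 11.25–23.31 → index 51–100; slope 49/12.06, offset 11.29.
AQI = 51 + 49/12.06·11.29 ≈ 96.87 ⇒ 97.
Site D: 25.45 lies in 23.32–33.03, so I_lo=101, I_hi=150, C_lo=23.32, C_hi=33.03.
(150−101)/(33.03−23.32) × (25.45−23.32) + 101 = 49/9.71 × 2.13 + 101 ≈ 111.75 → 112.
AQIs: Site L=58, Site B=82, Site K=121, Site C=97, Site D=112. Sum = 58 + 82 + 121 + 97 + 112 = 470.

470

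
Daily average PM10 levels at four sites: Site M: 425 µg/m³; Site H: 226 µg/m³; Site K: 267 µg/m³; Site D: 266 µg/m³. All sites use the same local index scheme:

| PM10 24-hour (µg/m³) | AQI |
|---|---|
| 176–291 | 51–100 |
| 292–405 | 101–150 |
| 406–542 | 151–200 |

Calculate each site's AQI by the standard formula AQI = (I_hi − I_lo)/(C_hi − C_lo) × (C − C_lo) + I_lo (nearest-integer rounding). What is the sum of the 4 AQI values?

Site M: 425 lies in 406–542, so I_lo=151, I_hi=200, C_lo=406, C_hi=542.
(200−151)/(542−406) × (425−406) + 151 = 49/136 × 19 + 151 ≈ 157.85 → 158.
Site H: row 176–291 (AQI 51–100). (100−51)·(226−176)/(291−176) + 51 = 49·50/115 + 51 ≈ 72.30 → 72.
Site K: 267 ∈ [176, 291] ↔ index [51, 100].
51 + (267−176)·(100−51)/(291−176) = 51 + 91·49/115 ≈ 89.77, so AQI = 90.
Site D: 266 ∈ [176, 291] ↔ index [51, 100].
51 + (266−176)·(100−51)/(291−176) = 51 + 90·49/115 ≈ 89.35, so AQI = 89.
AQIs: Site M=158, Site H=72, Site K=90, Site D=89. Sum = 158 + 72 + 90 + 89 = 409.

409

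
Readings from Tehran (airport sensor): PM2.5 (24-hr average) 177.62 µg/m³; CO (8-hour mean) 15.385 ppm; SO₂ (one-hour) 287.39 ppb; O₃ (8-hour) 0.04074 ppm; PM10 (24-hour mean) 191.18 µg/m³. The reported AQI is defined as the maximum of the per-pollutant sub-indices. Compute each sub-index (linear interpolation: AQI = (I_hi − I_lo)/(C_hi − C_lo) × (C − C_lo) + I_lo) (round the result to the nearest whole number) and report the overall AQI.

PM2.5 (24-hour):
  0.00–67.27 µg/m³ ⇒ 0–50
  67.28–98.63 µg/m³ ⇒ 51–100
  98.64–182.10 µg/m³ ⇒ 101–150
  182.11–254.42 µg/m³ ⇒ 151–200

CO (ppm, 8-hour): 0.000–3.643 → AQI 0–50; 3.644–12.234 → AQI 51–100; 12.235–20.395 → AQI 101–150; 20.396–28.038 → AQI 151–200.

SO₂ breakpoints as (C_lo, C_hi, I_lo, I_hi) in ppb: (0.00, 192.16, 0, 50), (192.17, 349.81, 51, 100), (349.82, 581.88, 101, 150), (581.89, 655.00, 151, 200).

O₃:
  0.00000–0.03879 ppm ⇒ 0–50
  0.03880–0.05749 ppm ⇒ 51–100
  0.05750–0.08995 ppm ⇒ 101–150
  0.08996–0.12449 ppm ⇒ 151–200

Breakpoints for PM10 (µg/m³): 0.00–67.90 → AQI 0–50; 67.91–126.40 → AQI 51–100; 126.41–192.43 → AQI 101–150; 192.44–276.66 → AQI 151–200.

149

PM2.5: row 98.64–182.10 (AQI 101–150). (150−101)·(177.62−98.64)/(182.10−98.64) + 101 = 49·78.98/83.46 + 101 ≈ 147.37 → 147.
CO: row 12.235–20.395 (AQI 101–150). (150−101)·(15.385−12.235)/(20.395−12.235) + 101 = 49·3.150/8.160 + 101 ≈ 119.92 → 120.
SO₂: 287.39 lies in 192.17–349.81, so I_lo=51, I_hi=100, C_lo=192.17, C_hi=349.81.
(100−51)/(349.81−192.17) × (287.39−192.17) + 51 = 49/157.64 × 95.22 + 51 ≈ 80.60 → 81.
O₃: 0.04074 lies in 0.03880–0.05749, so I_lo=51, I_hi=100, C_lo=0.03880, C_hi=0.05749.
(100−51)/(0.05749−0.03880) × (0.04074−0.03880) + 51 = 49/0.01869 × 0.00194 + 51 ≈ 56.09 → 56.
PM10: row 126.41–192.43 (AQI 101–150). (150−101)·(191.18−126.41)/(192.43−126.41) + 101 = 49·64.77/66.02 + 101 ≈ 149.07 → 149.
Sub-indices: PM2.5→147, CO→120, SO₂→81, O₃→56, PM10→149. Overall AQI = max = 149; dominant pollutant is PM10.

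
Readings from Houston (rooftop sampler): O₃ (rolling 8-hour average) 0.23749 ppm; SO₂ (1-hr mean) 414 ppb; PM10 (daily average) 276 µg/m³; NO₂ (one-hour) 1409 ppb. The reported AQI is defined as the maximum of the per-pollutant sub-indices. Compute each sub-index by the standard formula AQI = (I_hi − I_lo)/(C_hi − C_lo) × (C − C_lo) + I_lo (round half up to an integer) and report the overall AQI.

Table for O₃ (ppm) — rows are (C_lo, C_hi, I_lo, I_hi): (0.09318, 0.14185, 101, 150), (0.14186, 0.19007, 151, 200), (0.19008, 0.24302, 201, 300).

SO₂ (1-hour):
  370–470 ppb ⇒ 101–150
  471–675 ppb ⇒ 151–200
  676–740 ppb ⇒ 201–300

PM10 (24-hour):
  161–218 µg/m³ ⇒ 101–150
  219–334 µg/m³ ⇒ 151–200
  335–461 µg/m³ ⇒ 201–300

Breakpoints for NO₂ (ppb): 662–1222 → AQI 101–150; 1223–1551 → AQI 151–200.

290

O₃ 0.23749: bracket 0.19008–0.24302 → index 201–300; slope 99/0.05294, offset 0.04741.
AQI = 201 + 99/0.05294·0.04741 ≈ 289.66 ⇒ 290.
SO₂: 414 lies in 370–470, so I_lo=101, I_hi=150, C_lo=370, C_hi=470.
(150−101)/(470−370) × (414−370) + 101 = 49/100 × 44 + 101 ≈ 122.56 → 123.
PM10: row 219–334 (AQI 151–200). (200−151)·(276−219)/(334−219) + 151 = 49·57/115 + 151 ≈ 175.29 → 175.
NO₂: 1409 ∈ [1223, 1551] ↔ index [151, 200].
151 + (1409−1223)·(200−151)/(1551−1223) = 151 + 186·49/328 ≈ 178.79, so AQI = 179.
Sub-indices: O₃→290, SO₂→123, PM10→175, NO₂→179. Overall AQI = max = 290; dominant pollutant is O₃.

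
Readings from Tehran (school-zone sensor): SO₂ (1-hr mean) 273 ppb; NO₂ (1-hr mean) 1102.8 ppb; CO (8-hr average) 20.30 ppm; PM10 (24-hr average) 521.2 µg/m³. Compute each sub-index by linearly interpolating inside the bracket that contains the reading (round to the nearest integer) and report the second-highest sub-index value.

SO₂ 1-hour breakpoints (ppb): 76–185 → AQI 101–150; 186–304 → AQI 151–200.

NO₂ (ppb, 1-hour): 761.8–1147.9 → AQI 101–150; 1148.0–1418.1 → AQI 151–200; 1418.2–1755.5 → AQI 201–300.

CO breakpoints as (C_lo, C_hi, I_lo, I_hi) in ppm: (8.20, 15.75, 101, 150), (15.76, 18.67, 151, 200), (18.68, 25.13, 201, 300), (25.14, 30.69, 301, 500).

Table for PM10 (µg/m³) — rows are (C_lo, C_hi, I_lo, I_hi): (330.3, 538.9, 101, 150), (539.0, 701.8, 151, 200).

187

SO₂: 273 lies in 186–304, so I_lo=151, I_hi=200, C_lo=186, C_hi=304.
(200−151)/(304−186) × (273−186) + 151 = 49/118 × 87 + 151 ≈ 187.13 → 187.
NO₂: 1102.8 lies in 761.8–1147.9, so I_lo=101, I_hi=150, C_lo=761.8, C_hi=1147.9.
(150−101)/(1147.9−761.8) × (1102.8−761.8) + 101 = 49/386.1 × 341.0 + 101 ≈ 144.28 → 144.
CO: 20.30 ∈ [18.68, 25.13] ↔ index [201, 300].
201 + (20.30−18.68)·(300−201)/(25.13−18.68) = 201 + 1.62·99/6.45 ≈ 225.87, so AQI = 226.
PM10: row 330.3–538.9 (AQI 101–150). (150−101)·(521.2−330.3)/(538.9−330.3) + 101 = 49·190.9/208.6 + 101 ≈ 145.84 → 146.
Sub-indices: SO₂→187, NO₂→144, CO→226, PM10→146. Ranked high→low: 226, 187, 146, 144. Second-highest sub-index = 187.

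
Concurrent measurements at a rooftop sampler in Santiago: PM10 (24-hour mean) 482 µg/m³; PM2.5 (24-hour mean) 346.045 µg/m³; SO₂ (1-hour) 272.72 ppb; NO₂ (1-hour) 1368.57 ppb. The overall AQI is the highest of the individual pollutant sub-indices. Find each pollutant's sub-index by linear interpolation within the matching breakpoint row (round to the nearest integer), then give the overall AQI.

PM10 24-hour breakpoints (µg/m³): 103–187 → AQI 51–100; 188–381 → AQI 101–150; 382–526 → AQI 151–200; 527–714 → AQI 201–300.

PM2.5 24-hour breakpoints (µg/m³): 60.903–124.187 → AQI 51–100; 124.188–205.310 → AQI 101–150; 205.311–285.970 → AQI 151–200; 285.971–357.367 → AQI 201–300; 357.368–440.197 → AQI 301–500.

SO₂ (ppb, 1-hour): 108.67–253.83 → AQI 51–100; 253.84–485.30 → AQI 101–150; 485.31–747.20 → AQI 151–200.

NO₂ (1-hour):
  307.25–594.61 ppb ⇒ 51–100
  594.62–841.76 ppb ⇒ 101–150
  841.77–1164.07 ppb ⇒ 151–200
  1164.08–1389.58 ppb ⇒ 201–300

PM10 482: bracket 382–526 → index 151–200; slope 49/144, offset 100.
AQI = 151 + 49/144·100 ≈ 185.03 ⇒ 185.
PM2.5: row 285.971–357.367 (AQI 201–300). (300−201)·(346.045−285.971)/(357.367−285.971) + 201 = 99·60.074/71.396 + 201 ≈ 284.30 → 284.
SO₂: 272.72 ∈ [253.84, 485.30] ↔ index [101, 150].
101 + (272.72−253.84)·(150−101)/(485.30−253.84) = 101 + 18.88·49/231.46 ≈ 105.00, so AQI = 105.
NO₂: 1368.57 ∈ [1164.08, 1389.58] ↔ index [201, 300].
201 + (1368.57−1164.08)·(300−201)/(1389.58−1164.08) = 201 + 204.49·99/225.50 ≈ 290.78, so AQI = 291.
Sub-indices: PM10→185, PM2.5→284, SO₂→105, NO₂→291. Overall AQI = max = 291; dominant pollutant is NO₂.

291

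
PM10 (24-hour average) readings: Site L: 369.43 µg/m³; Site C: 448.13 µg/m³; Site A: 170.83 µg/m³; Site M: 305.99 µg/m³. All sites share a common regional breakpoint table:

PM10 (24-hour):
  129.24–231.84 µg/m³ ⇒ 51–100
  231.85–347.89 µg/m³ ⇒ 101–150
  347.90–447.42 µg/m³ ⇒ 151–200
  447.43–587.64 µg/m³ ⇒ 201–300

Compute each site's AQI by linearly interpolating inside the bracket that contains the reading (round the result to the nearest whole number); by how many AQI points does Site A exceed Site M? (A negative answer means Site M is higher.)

Site L 369.43: bracket 347.90–447.42 → index 151–200; slope 49/99.52, offset 21.53.
AQI = 151 + 49/99.52·21.53 ≈ 161.60 ⇒ 162.
Site C: 448.13 lies in 447.43–587.64, so I_lo=201, I_hi=300, C_lo=447.43, C_hi=587.64.
(300−201)/(587.64−447.43) × (448.13−447.43) + 201 = 99/140.21 × 0.70 + 201 ≈ 201.49 → 201.
Site A: row 129.24–231.84 (AQI 51–100). (100−51)·(170.83−129.24)/(231.84−129.24) + 51 = 49·41.59/102.60 + 51 ≈ 70.86 → 71.
Site M 305.99: bracket 231.85–347.89 → index 101–150; slope 49/116.04, offset 74.14.
AQI = 101 + 49/116.04·74.14 ≈ 132.31 ⇒ 132.
AQIs: Site L=162, Site C=201, Site A=71, Site M=132. Site A (71) − Site M (132) = -61.

-61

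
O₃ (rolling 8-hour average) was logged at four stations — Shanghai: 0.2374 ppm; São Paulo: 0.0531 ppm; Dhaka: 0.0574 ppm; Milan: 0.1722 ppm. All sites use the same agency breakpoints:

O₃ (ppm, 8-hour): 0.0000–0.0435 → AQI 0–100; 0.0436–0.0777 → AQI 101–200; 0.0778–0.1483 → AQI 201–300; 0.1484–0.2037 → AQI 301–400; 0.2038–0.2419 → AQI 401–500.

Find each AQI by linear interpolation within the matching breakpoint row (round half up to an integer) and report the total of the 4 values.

1102

Shanghai: row 0.2038–0.2419 (AQI 401–500). (500−401)·(0.2374−0.2038)/(0.2419−0.2038) + 401 = 99·0.0336/0.0381 + 401 ≈ 488.31 → 488.
São Paulo: row 0.0436–0.0777 (AQI 101–200). (200−101)·(0.0531−0.0436)/(0.0777−0.0436) + 101 = 99·0.0095/0.0341 + 101 ≈ 128.58 → 129.
Dhaka 0.0574: bracket 0.0436–0.0777 → index 101–200; slope 99/0.0341, offset 0.0138.
AQI = 101 + 99/0.0341·0.0138 ≈ 141.06 ⇒ 141.
Milan: 0.1722 lies in 0.1484–0.2037, so I_lo=301, I_hi=400, C_lo=0.1484, C_hi=0.2037.
(400−301)/(0.2037−0.1484) × (0.1722−0.1484) + 301 = 99/0.0553 × 0.0238 + 301 ≈ 343.61 → 344.
AQIs: Shanghai=488, São Paulo=129, Dhaka=141, Milan=344. Sum = 488 + 129 + 141 + 344 = 1102.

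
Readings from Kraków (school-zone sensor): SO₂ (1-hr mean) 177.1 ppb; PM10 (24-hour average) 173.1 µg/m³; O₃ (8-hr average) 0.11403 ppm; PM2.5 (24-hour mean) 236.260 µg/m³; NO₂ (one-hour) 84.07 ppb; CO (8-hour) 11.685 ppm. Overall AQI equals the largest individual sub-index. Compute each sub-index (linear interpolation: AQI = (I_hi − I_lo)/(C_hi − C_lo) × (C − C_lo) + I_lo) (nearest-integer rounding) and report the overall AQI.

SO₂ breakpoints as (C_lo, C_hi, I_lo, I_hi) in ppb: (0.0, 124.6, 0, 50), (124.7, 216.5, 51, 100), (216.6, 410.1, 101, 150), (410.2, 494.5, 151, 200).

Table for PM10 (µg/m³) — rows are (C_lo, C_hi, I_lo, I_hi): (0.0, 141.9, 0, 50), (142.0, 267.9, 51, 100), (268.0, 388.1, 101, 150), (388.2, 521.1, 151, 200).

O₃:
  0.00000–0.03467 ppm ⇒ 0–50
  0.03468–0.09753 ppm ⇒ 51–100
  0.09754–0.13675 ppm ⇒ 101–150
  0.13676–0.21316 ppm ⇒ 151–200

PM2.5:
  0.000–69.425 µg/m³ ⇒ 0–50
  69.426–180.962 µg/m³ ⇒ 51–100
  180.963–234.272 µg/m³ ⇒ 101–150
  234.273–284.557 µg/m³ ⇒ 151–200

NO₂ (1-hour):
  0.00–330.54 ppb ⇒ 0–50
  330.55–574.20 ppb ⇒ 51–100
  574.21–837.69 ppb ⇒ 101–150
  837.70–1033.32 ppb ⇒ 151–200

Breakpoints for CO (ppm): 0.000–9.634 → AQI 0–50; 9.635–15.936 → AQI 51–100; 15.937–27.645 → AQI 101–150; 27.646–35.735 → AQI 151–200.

SO₂: 177.1 ∈ [124.7, 216.5] ↔ index [51, 100].
51 + (177.1−124.7)·(100−51)/(216.5−124.7) = 51 + 52.4·49/91.8 ≈ 78.97, so AQI = 79.
PM10: row 142.0–267.9 (AQI 51–100). (100−51)·(173.1−142.0)/(267.9−142.0) + 51 = 49·31.1/125.9 + 51 ≈ 63.10 → 63.
O₃: 0.11403 lies in 0.09754–0.13675, so I_lo=101, I_hi=150, C_lo=0.09754, C_hi=0.13675.
(150−101)/(0.13675−0.09754) × (0.11403−0.09754) + 101 = 49/0.03921 × 0.01649 + 101 ≈ 121.61 → 122.
PM2.5: 236.260 ∈ [234.273, 284.557] ↔ index [151, 200].
151 + (236.260−234.273)·(200−151)/(284.557−234.273) = 151 + 1.987·49/50.284 ≈ 152.94, so AQI = 153.
NO₂: row 0.00–330.54 (AQI 0–50). (50−0)·(84.07−0.00)/(330.54−0.00) + 0 = 50·84.07/330.54 + 0 ≈ 12.72 → 13.
CO: 11.685 lies in 9.635–15.936, so I_lo=51, I_hi=100, C_lo=9.635, C_hi=15.936.
(100−51)/(15.936−9.635) × (11.685−9.635) + 51 = 49/6.301 × 2.050 + 51 ≈ 66.94 → 67.
Sub-indices: SO₂→79, PM10→63, O₃→122, PM2.5→153, NO₂→13, CO→67. Overall AQI = max = 153; dominant pollutant is PM2.5.
AQI 153: Unhealthy.

153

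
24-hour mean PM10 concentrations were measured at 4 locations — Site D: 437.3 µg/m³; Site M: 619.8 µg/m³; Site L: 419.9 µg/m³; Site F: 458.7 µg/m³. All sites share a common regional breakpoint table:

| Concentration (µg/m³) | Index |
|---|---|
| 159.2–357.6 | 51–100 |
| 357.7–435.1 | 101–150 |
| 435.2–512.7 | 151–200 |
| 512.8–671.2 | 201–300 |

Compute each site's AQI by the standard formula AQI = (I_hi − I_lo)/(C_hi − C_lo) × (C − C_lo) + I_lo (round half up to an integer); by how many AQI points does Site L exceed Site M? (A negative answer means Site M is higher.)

Site D: 437.3 ∈ [435.2, 512.7] ↔ index [151, 200].
151 + (437.3−435.2)·(200−151)/(512.7−435.2) = 151 + 2.1·49/77.5 ≈ 152.33, so AQI = 152.
Site M: 619.8 lies in 512.8–671.2, so I_lo=201, I_hi=300, C_lo=512.8, C_hi=671.2.
(300−201)/(671.2−512.8) × (619.8−512.8) + 201 = 99/158.4 × 107.0 + 201 ≈ 267.88 → 268.
Site L 419.9: bracket 357.7–435.1 → index 101–150; slope 49/77.4, offset 62.2.
AQI = 101 + 49/77.4·62.2 ≈ 140.38 ⇒ 140.
Site F: row 435.2–512.7 (AQI 151–200). (200−151)·(458.7−435.2)/(512.7−435.2) + 151 = 49·23.5/77.5 + 151 ≈ 165.86 → 166.
AQIs: Site D=152, Site M=268, Site L=140, Site F=166. Site L (140) − Site M (268) = -128.

-128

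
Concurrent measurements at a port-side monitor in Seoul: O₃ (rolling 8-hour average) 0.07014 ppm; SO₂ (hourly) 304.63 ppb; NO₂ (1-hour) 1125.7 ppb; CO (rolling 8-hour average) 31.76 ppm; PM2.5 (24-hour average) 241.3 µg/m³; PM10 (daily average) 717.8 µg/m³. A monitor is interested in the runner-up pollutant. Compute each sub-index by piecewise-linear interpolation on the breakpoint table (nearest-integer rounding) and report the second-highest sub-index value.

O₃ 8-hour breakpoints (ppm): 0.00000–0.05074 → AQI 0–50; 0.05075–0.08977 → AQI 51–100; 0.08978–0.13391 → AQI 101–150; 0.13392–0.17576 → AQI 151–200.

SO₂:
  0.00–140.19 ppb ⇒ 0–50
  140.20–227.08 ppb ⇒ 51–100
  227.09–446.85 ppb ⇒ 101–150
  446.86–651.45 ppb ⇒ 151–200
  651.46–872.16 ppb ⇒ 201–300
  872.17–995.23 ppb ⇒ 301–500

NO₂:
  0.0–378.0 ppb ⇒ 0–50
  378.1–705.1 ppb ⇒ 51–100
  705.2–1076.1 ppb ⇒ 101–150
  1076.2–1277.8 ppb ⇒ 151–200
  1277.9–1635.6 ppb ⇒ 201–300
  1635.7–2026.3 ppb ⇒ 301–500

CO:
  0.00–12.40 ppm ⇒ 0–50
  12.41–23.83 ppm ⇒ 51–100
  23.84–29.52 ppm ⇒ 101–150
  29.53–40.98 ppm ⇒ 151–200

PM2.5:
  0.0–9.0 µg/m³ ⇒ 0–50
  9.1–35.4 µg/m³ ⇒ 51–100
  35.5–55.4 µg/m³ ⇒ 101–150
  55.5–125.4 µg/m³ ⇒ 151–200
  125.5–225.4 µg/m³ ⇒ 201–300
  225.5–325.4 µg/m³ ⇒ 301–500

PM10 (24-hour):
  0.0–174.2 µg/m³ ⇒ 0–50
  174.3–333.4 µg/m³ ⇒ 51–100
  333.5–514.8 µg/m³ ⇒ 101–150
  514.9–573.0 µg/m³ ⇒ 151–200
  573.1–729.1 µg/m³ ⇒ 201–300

O₃: row 0.05075–0.08977 (AQI 51–100). (100−51)·(0.07014−0.05075)/(0.08977−0.05075) + 51 = 49·0.01939/0.03902 + 51 ≈ 75.35 → 75.
SO₂ 304.63: bracket 227.09–446.85 → index 101–150; slope 49/219.76, offset 77.54.
AQI = 101 + 49/219.76·77.54 ≈ 118.29 ⇒ 118.
NO₂: row 1076.2–1277.8 (AQI 151–200). (200−151)·(1125.7−1076.2)/(1277.8−1076.2) + 151 = 49·49.5/201.6 + 151 ≈ 163.03 → 163.
CO: 31.76 ∈ [29.53, 40.98] ↔ index [151, 200].
151 + (31.76−29.53)·(200−151)/(40.98−29.53) = 151 + 2.23·49/11.45 ≈ 160.54, so AQI = 161.
PM2.5: row 225.5–325.4 (AQI 301–500). (500−301)·(241.3−225.5)/(325.4−225.5) + 301 = 199·15.8/99.9 + 301 ≈ 332.47 → 332.
PM10: 717.8 ∈ [573.1, 729.1] ↔ index [201, 300].
201 + (717.8−573.1)·(300−201)/(729.1−573.1) = 201 + 144.7·99/156.0 ≈ 292.83, so AQI = 293.
Sub-indices: O₃→75, SO₂→118, NO₂→163, CO→161, PM2.5→332, PM10→293. Ranked high→low: 332, 293, 163, 161, 118, 75. Second-highest sub-index = 293.

293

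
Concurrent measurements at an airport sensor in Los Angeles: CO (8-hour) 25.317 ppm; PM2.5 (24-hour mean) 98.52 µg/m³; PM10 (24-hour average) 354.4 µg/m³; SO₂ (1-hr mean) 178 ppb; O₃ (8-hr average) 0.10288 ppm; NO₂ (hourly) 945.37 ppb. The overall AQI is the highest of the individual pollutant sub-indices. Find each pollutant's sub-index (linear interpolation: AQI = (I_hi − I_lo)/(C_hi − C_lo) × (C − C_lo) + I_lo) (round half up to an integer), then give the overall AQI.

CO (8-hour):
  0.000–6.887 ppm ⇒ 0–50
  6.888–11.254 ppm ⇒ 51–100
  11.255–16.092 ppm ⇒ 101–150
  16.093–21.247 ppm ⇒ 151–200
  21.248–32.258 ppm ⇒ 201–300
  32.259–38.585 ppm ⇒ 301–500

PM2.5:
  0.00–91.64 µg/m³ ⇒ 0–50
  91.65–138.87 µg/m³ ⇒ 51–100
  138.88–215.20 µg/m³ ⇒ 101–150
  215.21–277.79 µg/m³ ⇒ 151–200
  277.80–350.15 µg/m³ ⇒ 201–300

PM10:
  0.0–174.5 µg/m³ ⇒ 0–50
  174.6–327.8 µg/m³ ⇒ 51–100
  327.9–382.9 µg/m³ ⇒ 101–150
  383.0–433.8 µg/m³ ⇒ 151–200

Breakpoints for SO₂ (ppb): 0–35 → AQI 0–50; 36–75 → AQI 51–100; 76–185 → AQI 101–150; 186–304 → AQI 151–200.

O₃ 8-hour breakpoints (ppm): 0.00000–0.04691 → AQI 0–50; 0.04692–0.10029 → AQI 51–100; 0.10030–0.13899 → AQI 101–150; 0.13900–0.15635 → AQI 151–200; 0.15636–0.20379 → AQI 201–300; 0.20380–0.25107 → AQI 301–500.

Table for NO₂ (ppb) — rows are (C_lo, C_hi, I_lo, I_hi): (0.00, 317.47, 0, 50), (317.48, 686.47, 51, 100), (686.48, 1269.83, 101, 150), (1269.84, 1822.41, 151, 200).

CO 25.317: bracket 21.248–32.258 → index 201–300; slope 99/11.010, offset 4.069.
AQI = 201 + 99/11.010·4.069 ≈ 237.59 ⇒ 238.
PM2.5: row 91.65–138.87 (AQI 51–100). (100−51)·(98.52−91.65)/(138.87−91.65) + 51 = 49·6.87/47.22 + 51 ≈ 58.13 → 58.
PM10: row 327.9–382.9 (AQI 101–150). (150−101)·(354.4−327.9)/(382.9−327.9) + 101 = 49·26.5/55.0 + 101 ≈ 124.61 → 125.
SO₂: 178 lies in 76–185, so I_lo=101, I_hi=150, C_lo=76, C_hi=185.
(150−101)/(185−76) × (178−76) + 101 = 49/109 × 102 + 101 ≈ 146.85 → 147.
O₃: 0.10288 ∈ [0.10030, 0.13899] ↔ index [101, 150].
101 + (0.10288−0.10030)·(150−101)/(0.13899−0.10030) = 101 + 0.00258·49/0.03869 ≈ 104.27, so AQI = 104.
NO₂: 945.37 ∈ [686.48, 1269.83] ↔ index [101, 150].
101 + (945.37−686.48)·(150−101)/(1269.83−686.48) = 101 + 258.89·49/583.35 ≈ 122.75, so AQI = 123.
Sub-indices: CO→238, PM2.5→58, PM10→125, SO₂→147, O₃→104, NO₂→123. Overall AQI = max = 238; dominant pollutant is CO.
AQI 238: Very Unhealthy.

238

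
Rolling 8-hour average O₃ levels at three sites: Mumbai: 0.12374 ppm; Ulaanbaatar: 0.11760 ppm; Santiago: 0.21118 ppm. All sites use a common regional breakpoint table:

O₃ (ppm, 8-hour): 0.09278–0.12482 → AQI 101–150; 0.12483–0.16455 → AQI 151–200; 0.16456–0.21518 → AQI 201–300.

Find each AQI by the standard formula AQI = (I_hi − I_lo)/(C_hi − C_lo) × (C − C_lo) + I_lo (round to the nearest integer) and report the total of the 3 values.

Mumbai: 0.12374 ∈ [0.09278, 0.12482] ↔ index [101, 150].
101 + (0.12374−0.09278)·(150−101)/(0.12482−0.09278) = 101 + 0.03096·49/0.03204 ≈ 148.35, so AQI = 148.
Ulaanbaatar: 0.11760 ∈ [0.09278, 0.12482] ↔ index [101, 150].
101 + (0.11760−0.09278)·(150−101)/(0.12482−0.09278) = 101 + 0.02482·49/0.03204 ≈ 138.96, so AQI = 139.
Santiago: row 0.16456–0.21518 (AQI 201–300). (300−201)·(0.21118−0.16456)/(0.21518−0.16456) + 201 = 99·0.04662/0.05062 + 201 ≈ 292.18 → 292.
AQIs: Mumbai=148, Ulaanbaatar=139, Santiago=292. Sum = 148 + 139 + 292 = 579.

579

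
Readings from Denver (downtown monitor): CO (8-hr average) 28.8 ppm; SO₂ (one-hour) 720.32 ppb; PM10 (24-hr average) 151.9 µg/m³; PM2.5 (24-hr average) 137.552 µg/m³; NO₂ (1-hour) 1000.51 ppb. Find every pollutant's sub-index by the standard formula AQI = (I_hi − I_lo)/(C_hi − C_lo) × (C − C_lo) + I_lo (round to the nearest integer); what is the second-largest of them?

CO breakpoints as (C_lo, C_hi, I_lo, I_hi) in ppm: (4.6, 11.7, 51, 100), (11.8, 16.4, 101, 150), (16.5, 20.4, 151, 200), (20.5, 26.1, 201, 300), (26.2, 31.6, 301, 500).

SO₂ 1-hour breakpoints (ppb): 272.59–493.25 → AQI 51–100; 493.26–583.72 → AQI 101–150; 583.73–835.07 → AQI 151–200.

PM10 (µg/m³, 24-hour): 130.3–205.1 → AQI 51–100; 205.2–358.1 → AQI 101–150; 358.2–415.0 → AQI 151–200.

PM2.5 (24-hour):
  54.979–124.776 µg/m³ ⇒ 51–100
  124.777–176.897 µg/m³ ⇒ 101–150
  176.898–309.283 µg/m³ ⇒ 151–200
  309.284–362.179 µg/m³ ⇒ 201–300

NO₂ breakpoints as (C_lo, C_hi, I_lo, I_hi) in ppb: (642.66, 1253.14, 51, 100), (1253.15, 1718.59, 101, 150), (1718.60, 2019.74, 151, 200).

CO: 28.8 ∈ [26.2, 31.6] ↔ index [301, 500].
301 + (28.8−26.2)·(500−301)/(31.6−26.2) = 301 + 2.6·199/5.4 ≈ 396.81, so AQI = 397.
SO₂: 720.32 lies in 583.73–835.07, so I_lo=151, I_hi=200, C_lo=583.73, C_hi=835.07.
(200−151)/(835.07−583.73) × (720.32−583.73) + 151 = 49/251.34 × 136.59 + 151 ≈ 177.63 → 178.
PM10: 151.9 lies in 130.3–205.1, so I_lo=51, I_hi=100, C_lo=130.3, C_hi=205.1.
(100−51)/(205.1−130.3) × (151.9−130.3) + 51 = 49/74.8 × 21.6 + 51 ≈ 65.15 → 65.
PM2.5: 137.552 ∈ [124.777, 176.897] ↔ index [101, 150].
101 + (137.552−124.777)·(150−101)/(176.897−124.777) = 101 + 12.775·49/52.120 ≈ 113.01, so AQI = 113.
NO₂: 1000.51 ∈ [642.66, 1253.14] ↔ index [51, 100].
51 + (1000.51−642.66)·(100−51)/(1253.14−642.66) = 51 + 357.85·49/610.48 ≈ 79.72, so AQI = 80.
Sub-indices: CO→397, SO₂→178, PM10→65, PM2.5→113, NO₂→80. Ranked high→low: 397, 178, 113, 80, 65. Second-highest sub-index = 178.

178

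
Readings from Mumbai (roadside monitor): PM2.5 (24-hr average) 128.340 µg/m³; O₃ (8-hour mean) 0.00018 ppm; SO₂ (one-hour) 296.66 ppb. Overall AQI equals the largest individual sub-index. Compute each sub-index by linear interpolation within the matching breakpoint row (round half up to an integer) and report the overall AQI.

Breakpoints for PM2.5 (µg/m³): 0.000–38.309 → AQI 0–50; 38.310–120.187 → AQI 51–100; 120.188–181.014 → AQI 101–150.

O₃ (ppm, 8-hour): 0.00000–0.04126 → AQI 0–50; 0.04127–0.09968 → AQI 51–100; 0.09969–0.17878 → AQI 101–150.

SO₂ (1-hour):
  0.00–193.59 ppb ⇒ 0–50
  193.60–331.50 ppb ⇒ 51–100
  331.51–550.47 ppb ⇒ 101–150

PM2.5: 128.340 ∈ [120.188, 181.014] ↔ index [101, 150].
101 + (128.340−120.188)·(150−101)/(181.014−120.188) = 101 + 8.152·49/60.826 ≈ 107.57, so AQI = 108.
O₃: 0.00018 lies in 0.00000–0.04126, so I_lo=0, I_hi=50, C_lo=0.00000, C_hi=0.04126.
(50−0)/(0.04126−0.00000) × (0.00018−0.00000) + 0 = 50/0.04126 × 0.00018 + 0 ≈ 0.22 → 0.
SO₂ 296.66: bracket 193.60–331.50 → index 51–100; slope 49/137.90, offset 103.06.
AQI = 51 + 49/137.90·103.06 ≈ 87.62 ⇒ 88.
Sub-indices: PM2.5→108, O₃→0, SO₂→88. Overall AQI = max = 108; dominant pollutant is PM2.5.

108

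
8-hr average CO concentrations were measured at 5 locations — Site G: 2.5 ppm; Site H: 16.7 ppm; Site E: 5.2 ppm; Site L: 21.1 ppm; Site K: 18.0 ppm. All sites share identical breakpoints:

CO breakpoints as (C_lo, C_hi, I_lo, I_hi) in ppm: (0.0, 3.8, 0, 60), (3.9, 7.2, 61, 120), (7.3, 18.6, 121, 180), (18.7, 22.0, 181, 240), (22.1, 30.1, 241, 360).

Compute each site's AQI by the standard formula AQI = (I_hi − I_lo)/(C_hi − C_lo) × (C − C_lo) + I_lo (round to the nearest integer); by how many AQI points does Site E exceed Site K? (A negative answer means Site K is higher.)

Site G: 2.5 ∈ [0.0, 3.8] ↔ index [0, 60].
0 + (2.5−0.0)·(60−0)/(3.8−0.0) = 0 + 2.5·60/3.8 ≈ 39.47, so AQI = 39.
Site H: 16.7 lies in 7.3–18.6, so I_lo=121, I_hi=180, C_lo=7.3, C_hi=18.6.
(180−121)/(18.6−7.3) × (16.7−7.3) + 121 = 59/11.3 × 9.4 + 121 ≈ 170.08 → 170.
Site E: row 3.9–7.2 (AQI 61–120). (120−61)·(5.2−3.9)/(7.2−3.9) + 61 = 59·1.3/3.3 + 61 ≈ 84.24 → 84.
Site L: 21.1 ∈ [18.7, 22.0] ↔ index [181, 240].
181 + (21.1−18.7)·(240−181)/(22.0−18.7) = 181 + 2.4·59/3.3 ≈ 223.91, so AQI = 224.
Site K: 18.0 ∈ [7.3, 18.6] ↔ index [121, 180].
121 + (18.0−7.3)·(180−121)/(18.6−7.3) = 121 + 10.7·59/11.3 ≈ 176.87, so AQI = 177.
AQIs: Site G=39, Site H=170, Site E=84, Site L=224, Site K=177. Site E (84) − Site K (177) = -93.

-93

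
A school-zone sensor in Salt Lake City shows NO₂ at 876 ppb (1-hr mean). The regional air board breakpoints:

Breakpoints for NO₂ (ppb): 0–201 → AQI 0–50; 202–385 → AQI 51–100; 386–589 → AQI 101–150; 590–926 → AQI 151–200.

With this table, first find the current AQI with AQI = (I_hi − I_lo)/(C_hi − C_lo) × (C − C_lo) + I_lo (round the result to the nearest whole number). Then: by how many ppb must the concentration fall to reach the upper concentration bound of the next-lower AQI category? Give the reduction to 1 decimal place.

NO₂ 876: bracket 590–926 → index 151–200; slope 49/336, offset 286.
AQI = 151 + 49/336·286 ≈ 192.71 ⇒ 193.
Current AQI 193 is in the Unhealthy range (151–200). The next-lower category tops out at AQI 150, whose upper concentration bound is 589 ppb.
Reduction needed = 876 − 589 = 287.0 ppb.

287.0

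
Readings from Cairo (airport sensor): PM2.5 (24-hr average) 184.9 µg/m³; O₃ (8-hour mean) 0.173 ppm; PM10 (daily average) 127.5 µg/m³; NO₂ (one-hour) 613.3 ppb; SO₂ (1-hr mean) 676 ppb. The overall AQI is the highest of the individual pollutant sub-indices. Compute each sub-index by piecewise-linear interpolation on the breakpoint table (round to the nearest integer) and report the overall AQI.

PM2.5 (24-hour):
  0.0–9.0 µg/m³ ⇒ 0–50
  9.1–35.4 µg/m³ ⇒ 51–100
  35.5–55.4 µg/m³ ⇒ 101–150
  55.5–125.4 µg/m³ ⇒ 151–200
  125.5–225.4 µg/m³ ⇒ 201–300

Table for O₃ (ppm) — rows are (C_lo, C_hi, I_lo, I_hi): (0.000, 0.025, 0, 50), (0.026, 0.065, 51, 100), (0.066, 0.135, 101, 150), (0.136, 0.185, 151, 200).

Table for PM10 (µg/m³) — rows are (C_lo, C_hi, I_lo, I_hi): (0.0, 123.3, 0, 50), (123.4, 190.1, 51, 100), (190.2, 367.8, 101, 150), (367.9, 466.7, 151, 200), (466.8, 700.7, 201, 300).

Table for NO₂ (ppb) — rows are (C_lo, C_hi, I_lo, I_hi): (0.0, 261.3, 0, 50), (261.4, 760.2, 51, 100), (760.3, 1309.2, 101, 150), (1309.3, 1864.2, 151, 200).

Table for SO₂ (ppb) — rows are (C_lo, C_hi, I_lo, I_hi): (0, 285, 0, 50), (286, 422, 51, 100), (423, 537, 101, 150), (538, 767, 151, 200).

260

PM2.5: row 125.5–225.4 (AQI 201–300). (300−201)·(184.9−125.5)/(225.4−125.5) + 201 = 99·59.4/99.9 + 201 ≈ 259.86 → 260.
O₃ 0.173: bracket 0.136–0.185 → index 151–200; slope 49/0.049, offset 0.037.
AQI = 151 + 49/0.049·0.037 ≈ 188.00 ⇒ 188.
PM10: row 123.4–190.1 (AQI 51–100). (100−51)·(127.5−123.4)/(190.1−123.4) + 51 = 49·4.1/66.7 + 51 ≈ 54.01 → 54.
NO₂: row 261.4–760.2 (AQI 51–100). (100−51)·(613.3−261.4)/(760.2−261.4) + 51 = 49·351.9/498.8 + 51 ≈ 85.57 → 86.
SO₂: 676 lies in 538–767, so I_lo=151, I_hi=200, C_lo=538, C_hi=767.
(200−151)/(767−538) × (676−538) + 151 = 49/229 × 138 + 151 ≈ 180.53 → 181.
Sub-indices: PM2.5→260, O₃→188, PM10→54, NO₂→86, SO₂→181. Overall AQI = max = 260; dominant pollutant is PM2.5.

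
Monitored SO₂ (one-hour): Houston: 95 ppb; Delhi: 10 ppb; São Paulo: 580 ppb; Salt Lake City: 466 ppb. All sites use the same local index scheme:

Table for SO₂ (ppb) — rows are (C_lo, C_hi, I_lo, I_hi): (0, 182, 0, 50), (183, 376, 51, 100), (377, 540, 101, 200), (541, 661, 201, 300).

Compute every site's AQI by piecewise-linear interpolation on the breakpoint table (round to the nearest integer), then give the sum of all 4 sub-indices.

Houston: 95 ∈ [0, 182] ↔ index [0, 50].
0 + (95−0)·(50−0)/(182−0) = 0 + 95·50/182 ≈ 26.10, so AQI = 26.
Delhi: 10 ∈ [0, 182] ↔ index [0, 50].
0 + (10−0)·(50−0)/(182−0) = 0 + 10·50/182 ≈ 2.75, so AQI = 3.
São Paulo: 580 lies in 541–661, so I_lo=201, I_hi=300, C_lo=541, C_hi=661.
(300−201)/(661−541) × (580−541) + 201 = 99/120 × 39 + 201 ≈ 233.18 → 233.
Salt Lake City: 466 ∈ [377, 540] ↔ index [101, 200].
101 + (466−377)·(200−101)/(540−377) = 101 + 89·99/163 ≈ 155.06, so AQI = 155.
AQIs: Houston=26, Delhi=3, São Paulo=233, Salt Lake City=155. Sum = 26 + 3 + 233 + 155 = 417.

417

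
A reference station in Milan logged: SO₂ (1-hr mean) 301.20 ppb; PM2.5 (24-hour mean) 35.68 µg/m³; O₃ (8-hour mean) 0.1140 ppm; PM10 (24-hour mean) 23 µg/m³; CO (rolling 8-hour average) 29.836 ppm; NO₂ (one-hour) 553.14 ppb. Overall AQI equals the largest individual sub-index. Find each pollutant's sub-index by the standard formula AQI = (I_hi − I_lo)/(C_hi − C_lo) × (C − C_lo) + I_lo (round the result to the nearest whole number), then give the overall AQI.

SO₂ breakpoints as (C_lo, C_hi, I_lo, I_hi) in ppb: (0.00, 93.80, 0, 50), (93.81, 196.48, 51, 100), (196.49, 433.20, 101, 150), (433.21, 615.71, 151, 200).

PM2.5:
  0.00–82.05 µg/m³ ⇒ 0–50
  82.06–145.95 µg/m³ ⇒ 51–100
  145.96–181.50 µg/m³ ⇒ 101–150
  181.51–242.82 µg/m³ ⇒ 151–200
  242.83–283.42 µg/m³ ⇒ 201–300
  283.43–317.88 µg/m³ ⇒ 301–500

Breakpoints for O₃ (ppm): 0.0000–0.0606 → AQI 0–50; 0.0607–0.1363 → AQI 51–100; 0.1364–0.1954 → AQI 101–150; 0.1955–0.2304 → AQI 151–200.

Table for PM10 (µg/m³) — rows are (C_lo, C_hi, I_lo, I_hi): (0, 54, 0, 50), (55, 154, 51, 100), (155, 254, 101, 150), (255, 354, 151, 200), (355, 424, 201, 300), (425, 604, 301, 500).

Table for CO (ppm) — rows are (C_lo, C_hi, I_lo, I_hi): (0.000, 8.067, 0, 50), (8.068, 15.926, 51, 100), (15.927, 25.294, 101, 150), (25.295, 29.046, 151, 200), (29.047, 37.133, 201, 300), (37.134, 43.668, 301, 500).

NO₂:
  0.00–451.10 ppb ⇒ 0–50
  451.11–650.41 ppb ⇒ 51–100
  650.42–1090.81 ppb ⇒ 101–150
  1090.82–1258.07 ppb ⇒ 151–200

211

SO₂: 301.20 lies in 196.49–433.20, so I_lo=101, I_hi=150, C_lo=196.49, C_hi=433.20.
(150−101)/(433.20−196.49) × (301.20−196.49) + 101 = 49/236.71 × 104.71 + 101 ≈ 122.68 → 123.
PM2.5 35.68: bracket 0.00–82.05 → index 0–50; slope 50/82.05, offset 35.68.
AQI = 0 + 50/82.05·35.68 ≈ 21.74 ⇒ 22.
O₃: 0.1140 lies in 0.0607–0.1363, so I_lo=51, I_hi=100, C_lo=0.0607, C_hi=0.1363.
(100−51)/(0.1363−0.0607) × (0.1140−0.0607) + 51 = 49/0.0756 × 0.0533 + 51 ≈ 85.55 → 86.
PM10: 23 ∈ [0, 54] ↔ index [0, 50].
0 + (23−0)·(50−0)/(54−0) = 0 + 23·50/54 ≈ 21.30, so AQI = 21.
CO: row 29.047–37.133 (AQI 201–300). (300−201)·(29.836−29.047)/(37.133−29.047) + 201 = 99·0.789/8.086 + 201 ≈ 210.66 → 211.
NO₂ 553.14: bracket 451.11–650.41 → index 51–100; slope 49/199.30, offset 102.03.
AQI = 51 + 49/199.30·102.03 ≈ 76.09 ⇒ 76.
Sub-indices: SO₂→123, PM2.5→22, O₃→86, PM10→21, CO→211, NO₂→76. Overall AQI = max = 211; dominant pollutant is CO.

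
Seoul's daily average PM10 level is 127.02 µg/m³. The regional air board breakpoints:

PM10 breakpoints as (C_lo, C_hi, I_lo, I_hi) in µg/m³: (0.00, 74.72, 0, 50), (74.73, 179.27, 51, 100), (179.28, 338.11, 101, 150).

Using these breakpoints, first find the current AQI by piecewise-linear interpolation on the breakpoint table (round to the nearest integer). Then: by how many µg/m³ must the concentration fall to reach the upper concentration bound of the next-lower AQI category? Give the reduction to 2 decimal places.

52.30

PM10: row 74.73–179.27 (AQI 51–100). (100−51)·(127.02−74.73)/(179.27−74.73) + 51 = 49·52.29/104.54 + 51 ≈ 75.51 → 76.
Current AQI 76 is in the Moderate range (51–100). The next-lower category tops out at AQI 50, whose upper concentration bound is 74.72 µg/m³.
Reduction needed = 127.02 − 74.72 = 52.30 µg/m³.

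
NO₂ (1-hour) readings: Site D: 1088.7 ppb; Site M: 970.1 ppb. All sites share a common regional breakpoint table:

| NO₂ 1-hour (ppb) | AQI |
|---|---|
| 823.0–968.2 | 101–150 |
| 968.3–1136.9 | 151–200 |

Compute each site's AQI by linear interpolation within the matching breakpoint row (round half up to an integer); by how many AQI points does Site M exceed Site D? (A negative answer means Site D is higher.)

Site D: 1088.7 lies in 968.3–1136.9, so I_lo=151, I_hi=200, C_lo=968.3, C_hi=1136.9.
(200−151)/(1136.9−968.3) × (1088.7−968.3) + 151 = 49/168.6 × 120.4 + 151 ≈ 185.99 → 186.
Site M: 970.1 lies in 968.3–1136.9, so I_lo=151, I_hi=200, C_lo=968.3, C_hi=1136.9.
(200−151)/(1136.9−968.3) × (970.1−968.3) + 151 = 49/168.6 × 1.8 + 151 ≈ 151.52 → 152.
AQIs: Site D=186, Site M=152. Site M (152) − Site D (186) = -34.

-34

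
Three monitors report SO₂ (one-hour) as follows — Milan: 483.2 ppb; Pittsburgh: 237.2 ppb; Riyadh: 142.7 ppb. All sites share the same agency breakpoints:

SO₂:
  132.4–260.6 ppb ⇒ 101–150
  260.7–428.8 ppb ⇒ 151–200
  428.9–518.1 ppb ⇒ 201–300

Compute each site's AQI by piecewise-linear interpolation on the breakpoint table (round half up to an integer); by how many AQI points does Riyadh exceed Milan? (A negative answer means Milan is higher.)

Milan 483.2: bracket 428.9–518.1 → index 201–300; slope 99/89.2, offset 54.3.
AQI = 201 + 99/89.2·54.3 ≈ 261.27 ⇒ 261.
Pittsburgh: row 132.4–260.6 (AQI 101–150). (150−101)·(237.2−132.4)/(260.6−132.4) + 101 = 49·104.8/128.2 + 101 ≈ 141.06 → 141.
Riyadh: 142.7 ∈ [132.4, 260.6] ↔ index [101, 150].
101 + (142.7−132.4)·(150−101)/(260.6−132.4) = 101 + 10.3·49/128.2 ≈ 104.94, so AQI = 105.
AQIs: Milan=261, Pittsburgh=141, Riyadh=105. Riyadh (105) − Milan (261) = -156.

-156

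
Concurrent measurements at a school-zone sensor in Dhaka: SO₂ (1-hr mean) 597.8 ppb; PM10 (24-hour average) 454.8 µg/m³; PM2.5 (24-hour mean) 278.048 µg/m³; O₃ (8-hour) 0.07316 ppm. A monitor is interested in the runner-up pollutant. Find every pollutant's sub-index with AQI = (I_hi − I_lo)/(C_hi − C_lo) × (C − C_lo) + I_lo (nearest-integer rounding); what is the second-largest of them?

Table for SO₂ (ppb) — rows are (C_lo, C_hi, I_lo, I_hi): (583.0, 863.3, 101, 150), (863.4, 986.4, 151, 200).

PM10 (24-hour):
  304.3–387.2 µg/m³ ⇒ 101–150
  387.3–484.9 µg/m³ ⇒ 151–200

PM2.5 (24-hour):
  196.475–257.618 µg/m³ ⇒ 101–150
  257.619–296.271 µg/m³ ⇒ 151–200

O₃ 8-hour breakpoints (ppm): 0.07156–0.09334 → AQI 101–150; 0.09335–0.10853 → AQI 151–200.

SO₂: 597.8 ∈ [583.0, 863.3] ↔ index [101, 150].
101 + (597.8−583.0)·(150−101)/(863.3−583.0) = 101 + 14.8·49/280.3 ≈ 103.59, so AQI = 104.
PM10: row 387.3–484.9 (AQI 151–200). (200−151)·(454.8−387.3)/(484.9−387.3) + 151 = 49·67.5/97.6 + 151 ≈ 184.89 → 185.
PM2.5 278.048: bracket 257.619–296.271 → index 151–200; slope 49/38.652, offset 20.429.
AQI = 151 + 49/38.652·20.429 ≈ 176.90 ⇒ 177.
O₃: 0.07316 lies in 0.07156–0.09334, so I_lo=101, I_hi=150, C_lo=0.07156, C_hi=0.09334.
(150−101)/(0.09334−0.07156) × (0.07316−0.07156) + 101 = 49/0.02178 × 0.00160 + 101 ≈ 104.60 → 105.
Sub-indices: SO₂→104, PM10→185, PM2.5→177, O₃→105. Ranked high→low: 185, 177, 105, 104. Second-highest sub-index = 177.

177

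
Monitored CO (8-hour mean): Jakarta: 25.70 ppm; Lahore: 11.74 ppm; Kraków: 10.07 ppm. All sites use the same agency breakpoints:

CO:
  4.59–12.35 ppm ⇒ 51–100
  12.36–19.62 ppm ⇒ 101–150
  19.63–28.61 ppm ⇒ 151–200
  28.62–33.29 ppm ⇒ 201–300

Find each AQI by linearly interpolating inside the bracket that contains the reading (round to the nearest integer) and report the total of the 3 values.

Jakarta: row 19.63–28.61 (AQI 151–200). (200−151)·(25.70−19.63)/(28.61−19.63) + 151 = 49·6.07/8.98 + 151 ≈ 184.12 → 184.
Lahore 11.74: bracket 4.59–12.35 → index 51–100; slope 49/7.76, offset 7.15.
AQI = 51 + 49/7.76·7.15 ≈ 96.15 ⇒ 96.
Kraków: row 4.59–12.35 (AQI 51–100). (100−51)·(10.07−4.59)/(12.35−4.59) + 51 = 49·5.48/7.76 + 51 ≈ 85.60 → 86.
AQIs: Jakarta=184, Lahore=96, Kraków=86. Sum = 184 + 96 + 86 = 366.

366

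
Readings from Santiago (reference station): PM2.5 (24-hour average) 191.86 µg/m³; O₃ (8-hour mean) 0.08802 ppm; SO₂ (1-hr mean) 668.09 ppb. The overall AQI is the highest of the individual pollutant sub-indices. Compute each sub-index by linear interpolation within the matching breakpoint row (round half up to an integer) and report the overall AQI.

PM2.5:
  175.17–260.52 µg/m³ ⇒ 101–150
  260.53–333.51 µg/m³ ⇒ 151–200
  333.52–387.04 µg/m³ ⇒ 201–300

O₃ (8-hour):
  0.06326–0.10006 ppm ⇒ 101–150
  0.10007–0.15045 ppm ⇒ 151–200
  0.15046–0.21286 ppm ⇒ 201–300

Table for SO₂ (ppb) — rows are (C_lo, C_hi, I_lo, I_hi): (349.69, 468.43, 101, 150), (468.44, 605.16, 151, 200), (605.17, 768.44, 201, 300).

239

PM2.5: row 175.17–260.52 (AQI 101–150). (150−101)·(191.86−175.17)/(260.52−175.17) + 101 = 49·16.69/85.35 + 101 ≈ 110.58 → 111.
O₃: 0.08802 lies in 0.06326–0.10006, so I_lo=101, I_hi=150, C_lo=0.06326, C_hi=0.10006.
(150−101)/(0.10006−0.06326) × (0.08802−0.06326) + 101 = 49/0.03680 × 0.02476 + 101 ≈ 133.97 → 134.
SO₂: 668.09 ∈ [605.17, 768.44] ↔ index [201, 300].
201 + (668.09−605.17)·(300−201)/(768.44−605.17) = 201 + 62.92·99/163.27 ≈ 239.15, so AQI = 239.
Sub-indices: PM2.5→111, O₃→134, SO₂→239. Overall AQI = max = 239; dominant pollutant is SO₂.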